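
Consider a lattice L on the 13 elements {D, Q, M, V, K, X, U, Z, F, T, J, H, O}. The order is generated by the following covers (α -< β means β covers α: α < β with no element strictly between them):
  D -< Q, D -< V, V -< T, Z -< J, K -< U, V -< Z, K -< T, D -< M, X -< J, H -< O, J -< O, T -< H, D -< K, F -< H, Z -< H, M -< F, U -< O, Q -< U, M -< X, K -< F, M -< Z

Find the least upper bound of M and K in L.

F

Common upper bounds of {M, K}: F, H, O.
The least among these is F.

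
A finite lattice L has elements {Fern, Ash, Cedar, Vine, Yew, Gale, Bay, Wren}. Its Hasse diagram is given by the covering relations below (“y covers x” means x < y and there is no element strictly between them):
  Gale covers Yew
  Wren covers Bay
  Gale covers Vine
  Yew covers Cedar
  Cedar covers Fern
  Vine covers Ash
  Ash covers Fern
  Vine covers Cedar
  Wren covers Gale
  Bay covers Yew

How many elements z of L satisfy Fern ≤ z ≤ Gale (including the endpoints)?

6

The interval [Fern, Gale] = {Ash, Cedar, Fern, Gale, Vine, Yew}, which has 6 elements.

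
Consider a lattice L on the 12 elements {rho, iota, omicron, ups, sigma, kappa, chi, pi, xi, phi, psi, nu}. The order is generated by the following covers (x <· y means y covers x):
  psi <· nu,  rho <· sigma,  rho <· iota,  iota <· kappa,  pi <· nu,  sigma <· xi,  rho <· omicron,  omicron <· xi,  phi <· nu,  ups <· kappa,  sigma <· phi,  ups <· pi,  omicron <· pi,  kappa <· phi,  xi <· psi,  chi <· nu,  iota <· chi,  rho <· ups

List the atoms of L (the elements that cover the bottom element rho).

The atoms are exactly the elements that cover rho: iota, omicron, sigma, ups.

iota, omicron, sigma, ups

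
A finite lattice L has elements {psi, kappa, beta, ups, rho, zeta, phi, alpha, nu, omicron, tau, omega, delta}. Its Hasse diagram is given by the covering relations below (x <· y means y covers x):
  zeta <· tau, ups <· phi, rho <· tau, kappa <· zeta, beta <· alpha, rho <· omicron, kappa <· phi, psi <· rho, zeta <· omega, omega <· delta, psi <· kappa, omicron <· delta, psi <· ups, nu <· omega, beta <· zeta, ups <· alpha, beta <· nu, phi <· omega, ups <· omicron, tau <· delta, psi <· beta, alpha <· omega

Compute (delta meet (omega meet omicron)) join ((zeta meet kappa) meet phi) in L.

phi

omega ∧ omicron = ups
delta ∧ ups = ups
zeta ∧ kappa = kappa
kappa ∧ phi = kappa
ups ∨ kappa = phi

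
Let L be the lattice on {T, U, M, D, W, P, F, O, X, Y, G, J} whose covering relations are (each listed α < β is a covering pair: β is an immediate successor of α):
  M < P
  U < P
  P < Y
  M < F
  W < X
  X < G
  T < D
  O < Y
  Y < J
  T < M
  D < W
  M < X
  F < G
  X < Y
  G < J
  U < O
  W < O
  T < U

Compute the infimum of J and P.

P

Common lower bounds of {J, P}: M, P, T, U.
The greatest among these is P.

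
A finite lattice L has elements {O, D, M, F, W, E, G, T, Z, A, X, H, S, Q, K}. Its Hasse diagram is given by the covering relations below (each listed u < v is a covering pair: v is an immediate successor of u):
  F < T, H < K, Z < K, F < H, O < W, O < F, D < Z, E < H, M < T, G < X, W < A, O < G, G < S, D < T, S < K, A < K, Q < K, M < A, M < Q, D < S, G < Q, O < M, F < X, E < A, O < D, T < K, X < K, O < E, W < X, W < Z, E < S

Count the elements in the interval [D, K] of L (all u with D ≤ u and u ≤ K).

5

The interval [D, K] = {D, K, S, T, Z}, which has 5 elements.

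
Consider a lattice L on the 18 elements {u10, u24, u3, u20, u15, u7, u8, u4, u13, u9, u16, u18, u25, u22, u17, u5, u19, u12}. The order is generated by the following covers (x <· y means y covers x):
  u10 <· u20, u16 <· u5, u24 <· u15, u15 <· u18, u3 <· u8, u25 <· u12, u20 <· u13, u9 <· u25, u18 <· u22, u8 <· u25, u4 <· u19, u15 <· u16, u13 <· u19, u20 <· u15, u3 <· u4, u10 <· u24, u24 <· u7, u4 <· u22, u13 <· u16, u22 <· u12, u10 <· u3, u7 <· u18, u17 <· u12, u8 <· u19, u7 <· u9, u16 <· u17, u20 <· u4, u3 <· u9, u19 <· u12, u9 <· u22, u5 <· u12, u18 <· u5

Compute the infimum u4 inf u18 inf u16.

u20

Common lower bounds of {u4, u18, u16}: u10, u20.
The greatest among these is u20.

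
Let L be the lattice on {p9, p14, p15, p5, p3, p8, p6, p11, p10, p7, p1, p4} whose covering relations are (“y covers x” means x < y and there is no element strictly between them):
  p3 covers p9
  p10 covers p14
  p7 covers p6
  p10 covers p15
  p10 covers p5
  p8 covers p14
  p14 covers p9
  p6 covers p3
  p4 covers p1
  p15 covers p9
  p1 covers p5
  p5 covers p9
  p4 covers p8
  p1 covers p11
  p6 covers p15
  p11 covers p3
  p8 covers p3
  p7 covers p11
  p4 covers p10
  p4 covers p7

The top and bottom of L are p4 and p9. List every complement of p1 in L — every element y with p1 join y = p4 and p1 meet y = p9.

Need y with p1 ∨ y = p4 and p1 ∧ y = p9.
Checking each element gives: p14, p15.

p14, p15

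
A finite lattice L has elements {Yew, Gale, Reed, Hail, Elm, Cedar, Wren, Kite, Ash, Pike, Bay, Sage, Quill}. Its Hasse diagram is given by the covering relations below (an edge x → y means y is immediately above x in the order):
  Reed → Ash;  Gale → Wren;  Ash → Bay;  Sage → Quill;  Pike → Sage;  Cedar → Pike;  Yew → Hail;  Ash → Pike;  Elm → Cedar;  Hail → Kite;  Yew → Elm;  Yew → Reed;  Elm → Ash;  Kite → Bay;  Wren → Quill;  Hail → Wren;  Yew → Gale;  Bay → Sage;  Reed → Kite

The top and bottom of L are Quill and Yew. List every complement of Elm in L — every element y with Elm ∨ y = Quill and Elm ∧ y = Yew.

Gale, Wren

Need y with Elm ∨ y = Quill and Elm ∧ y = Yew.
Checking each element gives: Gale, Wren.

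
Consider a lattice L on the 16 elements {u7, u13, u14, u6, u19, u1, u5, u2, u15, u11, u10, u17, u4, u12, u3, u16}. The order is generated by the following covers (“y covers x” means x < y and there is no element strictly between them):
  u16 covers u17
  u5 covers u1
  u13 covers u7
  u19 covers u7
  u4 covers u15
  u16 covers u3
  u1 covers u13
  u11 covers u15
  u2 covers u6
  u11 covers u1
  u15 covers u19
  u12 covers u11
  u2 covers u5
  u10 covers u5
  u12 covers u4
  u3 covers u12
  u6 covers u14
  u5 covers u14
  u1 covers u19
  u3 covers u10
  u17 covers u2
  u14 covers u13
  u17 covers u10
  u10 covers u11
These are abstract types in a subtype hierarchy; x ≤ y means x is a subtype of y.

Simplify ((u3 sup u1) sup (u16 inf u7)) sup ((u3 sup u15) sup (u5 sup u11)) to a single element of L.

u3

u3 ∨ u1 = u3
u16 ∧ u7 = u7
u3 ∨ u7 = u3
u3 ∨ u15 = u3
u5 ∨ u11 = u10
u3 ∨ u10 = u3
u3 ∨ u3 = u3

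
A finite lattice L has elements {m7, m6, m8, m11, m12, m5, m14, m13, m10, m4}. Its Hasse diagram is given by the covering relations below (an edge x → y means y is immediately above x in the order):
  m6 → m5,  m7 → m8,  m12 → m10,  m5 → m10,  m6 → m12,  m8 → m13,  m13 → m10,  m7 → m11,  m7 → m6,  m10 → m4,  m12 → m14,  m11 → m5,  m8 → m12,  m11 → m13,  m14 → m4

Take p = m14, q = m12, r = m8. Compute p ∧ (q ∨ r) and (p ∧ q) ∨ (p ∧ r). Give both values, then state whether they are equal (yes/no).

m12; m12; yes

q ∨ r = m12, so p ∧ (q ∨ r) = m14 ∧ m12 = m12.
p ∧ q = m12 and p ∧ r = m8, so (p ∧ q) ∨ (p ∧ r) = m12 ∨ m8 = m12.
Equal: yes.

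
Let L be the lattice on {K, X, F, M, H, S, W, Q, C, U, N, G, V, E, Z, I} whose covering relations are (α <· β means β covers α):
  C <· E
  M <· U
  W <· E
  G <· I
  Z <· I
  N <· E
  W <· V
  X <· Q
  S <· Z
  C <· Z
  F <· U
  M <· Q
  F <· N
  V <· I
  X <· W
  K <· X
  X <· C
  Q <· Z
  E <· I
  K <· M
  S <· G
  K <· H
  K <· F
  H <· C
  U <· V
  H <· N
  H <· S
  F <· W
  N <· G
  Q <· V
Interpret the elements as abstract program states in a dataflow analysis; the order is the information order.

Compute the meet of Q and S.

K

Common lower bounds of {Q, S}: K.
The greatest among these is K.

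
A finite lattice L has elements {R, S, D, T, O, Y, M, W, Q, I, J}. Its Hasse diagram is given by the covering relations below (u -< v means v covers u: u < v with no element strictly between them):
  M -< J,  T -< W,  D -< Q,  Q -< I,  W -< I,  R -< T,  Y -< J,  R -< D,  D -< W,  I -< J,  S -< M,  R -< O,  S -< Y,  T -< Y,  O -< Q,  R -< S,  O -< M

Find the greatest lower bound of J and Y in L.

Common lower bounds of {J, Y}: R, S, T, Y.
The greatest among these is Y.

Y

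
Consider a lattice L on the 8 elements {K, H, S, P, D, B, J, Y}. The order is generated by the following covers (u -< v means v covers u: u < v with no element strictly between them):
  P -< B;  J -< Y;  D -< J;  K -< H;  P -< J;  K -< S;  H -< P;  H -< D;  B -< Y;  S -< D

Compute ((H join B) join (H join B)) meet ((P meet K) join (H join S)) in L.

H

H ∨ B = B
H ∨ B = B
B ∨ B = B
P ∧ K = K
H ∨ S = D
K ∨ D = D
B ∧ D = H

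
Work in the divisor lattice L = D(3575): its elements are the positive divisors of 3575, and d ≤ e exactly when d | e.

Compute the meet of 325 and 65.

65

In the divisibility order, the meet is the greatest common divisor: gcd(325, 65) = 65.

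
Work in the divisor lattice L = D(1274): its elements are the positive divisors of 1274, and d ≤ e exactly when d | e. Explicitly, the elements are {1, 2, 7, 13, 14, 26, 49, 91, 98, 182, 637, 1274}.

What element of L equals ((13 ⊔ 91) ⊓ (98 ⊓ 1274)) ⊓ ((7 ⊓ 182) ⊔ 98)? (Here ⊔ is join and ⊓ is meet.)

13 ∨ 91 = 91
98 ∧ 1274 = 98
91 ∧ 98 = 7
7 ∧ 182 = 7
7 ∨ 98 = 98
7 ∧ 98 = 7

7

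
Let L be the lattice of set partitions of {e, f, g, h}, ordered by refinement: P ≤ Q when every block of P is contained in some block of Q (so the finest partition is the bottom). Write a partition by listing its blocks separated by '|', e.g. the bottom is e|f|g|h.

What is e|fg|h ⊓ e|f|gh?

Common lower bounds of {e|fg|h, e|f|gh}: e|f|g|h.
The greatest among these is e|f|g|h.

e|f|g|h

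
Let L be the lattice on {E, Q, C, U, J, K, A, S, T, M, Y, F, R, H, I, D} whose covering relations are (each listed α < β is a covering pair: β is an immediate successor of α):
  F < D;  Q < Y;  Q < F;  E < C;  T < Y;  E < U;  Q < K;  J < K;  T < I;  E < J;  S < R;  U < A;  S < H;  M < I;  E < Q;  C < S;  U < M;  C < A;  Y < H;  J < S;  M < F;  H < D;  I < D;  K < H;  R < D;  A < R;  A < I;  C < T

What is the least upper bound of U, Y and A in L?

D

Common upper bounds of {U, Y, A}: D.
The least among these is D.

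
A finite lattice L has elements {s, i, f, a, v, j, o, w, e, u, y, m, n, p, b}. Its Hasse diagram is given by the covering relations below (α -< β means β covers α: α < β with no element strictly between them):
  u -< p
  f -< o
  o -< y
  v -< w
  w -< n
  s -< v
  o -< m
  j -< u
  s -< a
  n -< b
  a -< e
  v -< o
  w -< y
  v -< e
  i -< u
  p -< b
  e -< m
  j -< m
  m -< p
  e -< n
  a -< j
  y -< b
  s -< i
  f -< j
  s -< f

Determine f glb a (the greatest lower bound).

s

Common lower bounds of {f, a}: s.
The greatest among these is s.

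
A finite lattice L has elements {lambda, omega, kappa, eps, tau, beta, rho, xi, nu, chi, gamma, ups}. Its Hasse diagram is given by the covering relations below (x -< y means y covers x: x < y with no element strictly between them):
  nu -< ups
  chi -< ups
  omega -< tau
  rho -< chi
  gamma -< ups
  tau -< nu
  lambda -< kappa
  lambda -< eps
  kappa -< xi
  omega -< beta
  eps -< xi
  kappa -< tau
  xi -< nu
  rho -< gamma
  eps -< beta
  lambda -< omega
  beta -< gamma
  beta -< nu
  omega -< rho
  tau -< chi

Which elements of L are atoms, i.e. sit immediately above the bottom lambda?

eps, kappa, omega

The atoms are exactly the elements that cover lambda: eps, kappa, omega.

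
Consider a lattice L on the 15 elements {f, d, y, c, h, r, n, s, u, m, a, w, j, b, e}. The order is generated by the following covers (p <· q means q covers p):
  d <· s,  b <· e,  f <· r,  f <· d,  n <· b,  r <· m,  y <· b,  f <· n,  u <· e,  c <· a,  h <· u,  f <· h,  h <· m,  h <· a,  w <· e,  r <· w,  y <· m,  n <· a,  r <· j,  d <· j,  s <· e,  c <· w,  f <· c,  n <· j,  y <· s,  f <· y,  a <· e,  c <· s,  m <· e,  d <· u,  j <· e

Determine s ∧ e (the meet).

s

Common lower bounds of {s, e}: c, d, f, s, y.
The greatest among these is s.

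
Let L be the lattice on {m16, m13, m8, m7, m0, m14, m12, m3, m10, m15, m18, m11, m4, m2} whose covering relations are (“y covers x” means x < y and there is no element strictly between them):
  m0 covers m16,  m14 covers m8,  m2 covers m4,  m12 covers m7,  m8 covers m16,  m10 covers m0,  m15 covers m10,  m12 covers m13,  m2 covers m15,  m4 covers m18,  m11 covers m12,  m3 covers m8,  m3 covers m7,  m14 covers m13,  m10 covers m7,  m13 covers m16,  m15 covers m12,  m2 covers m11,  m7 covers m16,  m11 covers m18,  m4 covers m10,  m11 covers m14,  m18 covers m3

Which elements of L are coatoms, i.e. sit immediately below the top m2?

The coatoms are exactly the elements covered by m2: m11, m15, m4.

m11, m15, m4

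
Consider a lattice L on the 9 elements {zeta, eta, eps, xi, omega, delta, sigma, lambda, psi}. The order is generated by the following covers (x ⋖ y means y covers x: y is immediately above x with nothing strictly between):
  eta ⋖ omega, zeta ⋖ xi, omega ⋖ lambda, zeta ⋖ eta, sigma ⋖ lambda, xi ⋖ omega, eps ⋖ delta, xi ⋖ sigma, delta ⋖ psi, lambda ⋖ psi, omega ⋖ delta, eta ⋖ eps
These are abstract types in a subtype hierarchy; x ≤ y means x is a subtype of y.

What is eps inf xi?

zeta

Common lower bounds of {eps, xi}: zeta.
The greatest among these is zeta.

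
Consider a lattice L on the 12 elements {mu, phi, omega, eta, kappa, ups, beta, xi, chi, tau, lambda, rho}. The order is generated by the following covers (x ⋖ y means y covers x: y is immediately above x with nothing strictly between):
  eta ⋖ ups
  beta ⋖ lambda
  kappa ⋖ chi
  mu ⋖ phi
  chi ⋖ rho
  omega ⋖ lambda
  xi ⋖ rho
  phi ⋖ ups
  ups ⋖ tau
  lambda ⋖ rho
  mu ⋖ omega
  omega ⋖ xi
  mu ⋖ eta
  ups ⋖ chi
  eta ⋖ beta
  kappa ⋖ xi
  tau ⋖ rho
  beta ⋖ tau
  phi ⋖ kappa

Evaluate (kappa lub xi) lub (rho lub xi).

rho

kappa ∨ xi = xi
rho ∨ xi = rho
xi ∨ rho = rho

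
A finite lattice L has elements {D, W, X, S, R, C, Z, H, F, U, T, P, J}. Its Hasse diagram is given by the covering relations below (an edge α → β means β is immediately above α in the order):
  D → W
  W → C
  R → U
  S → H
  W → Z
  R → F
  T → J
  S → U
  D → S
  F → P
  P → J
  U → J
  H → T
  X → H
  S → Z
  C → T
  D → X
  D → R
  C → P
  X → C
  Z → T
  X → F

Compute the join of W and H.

Common upper bounds of {W, H}: J, T.
The least among these is T.

T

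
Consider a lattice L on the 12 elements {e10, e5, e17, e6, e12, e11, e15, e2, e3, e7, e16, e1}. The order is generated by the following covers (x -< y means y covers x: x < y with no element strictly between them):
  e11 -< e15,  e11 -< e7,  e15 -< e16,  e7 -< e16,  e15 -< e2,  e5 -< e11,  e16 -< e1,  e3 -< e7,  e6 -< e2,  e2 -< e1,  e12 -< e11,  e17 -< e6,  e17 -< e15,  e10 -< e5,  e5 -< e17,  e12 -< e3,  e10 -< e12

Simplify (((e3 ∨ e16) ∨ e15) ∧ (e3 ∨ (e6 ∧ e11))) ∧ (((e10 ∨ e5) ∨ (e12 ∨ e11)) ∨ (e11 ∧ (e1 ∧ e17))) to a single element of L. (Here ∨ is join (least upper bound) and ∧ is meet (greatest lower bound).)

e11

e3 ∨ e16 = e16
e16 ∨ e15 = e16
e6 ∧ e11 = e5
e3 ∨ e5 = e7
e16 ∧ e7 = e7
e10 ∨ e5 = e5
e12 ∨ e11 = e11
e5 ∨ e11 = e11
e1 ∧ e17 = e17
e11 ∧ e17 = e5
e11 ∨ e5 = e11
e7 ∧ e11 = e11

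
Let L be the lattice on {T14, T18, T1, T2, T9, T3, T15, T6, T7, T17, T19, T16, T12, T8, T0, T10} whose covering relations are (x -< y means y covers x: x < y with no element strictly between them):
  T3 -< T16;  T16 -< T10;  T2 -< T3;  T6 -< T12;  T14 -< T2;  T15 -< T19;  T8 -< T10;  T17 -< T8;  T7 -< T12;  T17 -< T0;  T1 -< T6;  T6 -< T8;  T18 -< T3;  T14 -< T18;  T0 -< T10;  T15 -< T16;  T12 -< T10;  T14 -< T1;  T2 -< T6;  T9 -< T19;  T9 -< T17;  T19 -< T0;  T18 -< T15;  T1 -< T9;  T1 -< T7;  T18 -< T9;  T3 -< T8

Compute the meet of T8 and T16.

T3

Common lower bounds of {T8, T16}: T14, T18, T2, T3.
The greatest among these is T3.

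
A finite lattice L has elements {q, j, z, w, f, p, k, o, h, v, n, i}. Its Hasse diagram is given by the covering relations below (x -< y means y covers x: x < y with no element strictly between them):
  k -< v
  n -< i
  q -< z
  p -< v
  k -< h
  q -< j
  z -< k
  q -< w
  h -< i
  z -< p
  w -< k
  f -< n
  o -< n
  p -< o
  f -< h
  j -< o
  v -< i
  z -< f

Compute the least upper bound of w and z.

k

Common upper bounds of {w, z}: h, i, k, v.
The least among these is k.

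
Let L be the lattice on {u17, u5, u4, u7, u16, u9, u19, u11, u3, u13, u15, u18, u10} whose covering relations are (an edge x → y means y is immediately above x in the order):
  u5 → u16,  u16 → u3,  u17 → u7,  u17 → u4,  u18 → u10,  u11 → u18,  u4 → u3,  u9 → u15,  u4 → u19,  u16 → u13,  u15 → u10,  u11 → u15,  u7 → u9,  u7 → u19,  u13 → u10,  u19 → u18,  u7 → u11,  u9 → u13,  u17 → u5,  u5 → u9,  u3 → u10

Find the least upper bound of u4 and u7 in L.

u19

Common upper bounds of {u4, u7}: u10, u18, u19.
The least among these is u19.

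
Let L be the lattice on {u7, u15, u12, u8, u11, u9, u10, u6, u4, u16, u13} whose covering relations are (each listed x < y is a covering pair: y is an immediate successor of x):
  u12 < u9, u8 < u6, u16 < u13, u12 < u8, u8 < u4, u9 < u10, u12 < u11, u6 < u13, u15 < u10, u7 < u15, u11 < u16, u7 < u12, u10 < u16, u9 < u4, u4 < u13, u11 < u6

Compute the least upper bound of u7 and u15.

u15

Common upper bounds of {u7, u15}: u10, u13, u15, u16.
The least among these is u15.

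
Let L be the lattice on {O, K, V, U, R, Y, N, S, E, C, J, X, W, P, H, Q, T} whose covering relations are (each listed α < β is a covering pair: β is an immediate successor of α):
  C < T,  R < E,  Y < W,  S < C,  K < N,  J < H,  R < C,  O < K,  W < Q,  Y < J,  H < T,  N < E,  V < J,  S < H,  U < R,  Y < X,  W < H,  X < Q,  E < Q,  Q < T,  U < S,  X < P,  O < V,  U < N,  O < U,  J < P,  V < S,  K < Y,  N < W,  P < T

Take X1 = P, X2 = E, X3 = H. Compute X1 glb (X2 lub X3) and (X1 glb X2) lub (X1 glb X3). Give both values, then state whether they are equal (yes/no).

P; J; no

X2 lub X3 = T, so X1 glb (X2 lub X3) = P glb T = P.
X1 glb X2 = K and X1 glb X3 = J, so (X1 glb X2) lub (X1 glb X3) = K lub J = J.
Equal: no.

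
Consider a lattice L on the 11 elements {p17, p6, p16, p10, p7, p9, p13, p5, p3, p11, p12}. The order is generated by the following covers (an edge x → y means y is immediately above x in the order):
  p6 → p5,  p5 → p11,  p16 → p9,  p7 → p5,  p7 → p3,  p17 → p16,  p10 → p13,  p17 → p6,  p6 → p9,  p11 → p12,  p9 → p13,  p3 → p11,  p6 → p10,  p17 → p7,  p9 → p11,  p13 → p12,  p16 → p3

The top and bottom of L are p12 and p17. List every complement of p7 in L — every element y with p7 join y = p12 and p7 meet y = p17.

Need y with p7 ∨ y = p12 and p7 ∧ y = p17.
Checking each element gives: p10, p13.

p10, p13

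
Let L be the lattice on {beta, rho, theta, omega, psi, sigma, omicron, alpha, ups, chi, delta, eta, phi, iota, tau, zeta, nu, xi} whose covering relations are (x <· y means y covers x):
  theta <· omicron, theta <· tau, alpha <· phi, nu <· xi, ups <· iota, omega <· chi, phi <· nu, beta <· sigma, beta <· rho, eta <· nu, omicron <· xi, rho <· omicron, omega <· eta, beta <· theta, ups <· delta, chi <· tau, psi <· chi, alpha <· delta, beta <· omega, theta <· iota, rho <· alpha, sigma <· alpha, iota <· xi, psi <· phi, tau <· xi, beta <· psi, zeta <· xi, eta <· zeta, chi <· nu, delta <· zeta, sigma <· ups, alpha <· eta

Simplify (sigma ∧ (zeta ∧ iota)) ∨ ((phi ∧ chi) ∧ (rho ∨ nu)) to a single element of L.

phi

zeta ∧ iota = ups
sigma ∧ ups = sigma
phi ∧ chi = psi
rho ∨ nu = nu
psi ∧ nu = psi
sigma ∨ psi = phi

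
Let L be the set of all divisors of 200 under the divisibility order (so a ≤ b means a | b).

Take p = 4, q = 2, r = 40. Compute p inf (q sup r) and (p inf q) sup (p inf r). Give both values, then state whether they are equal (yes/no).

q sup r = 40, so p inf (q sup r) = 4 inf 40 = 4.
p inf q = 2 and p inf r = 4, so (p inf q) sup (p inf r) = 2 sup 4 = 4.
Equal: yes.

4; 4; yes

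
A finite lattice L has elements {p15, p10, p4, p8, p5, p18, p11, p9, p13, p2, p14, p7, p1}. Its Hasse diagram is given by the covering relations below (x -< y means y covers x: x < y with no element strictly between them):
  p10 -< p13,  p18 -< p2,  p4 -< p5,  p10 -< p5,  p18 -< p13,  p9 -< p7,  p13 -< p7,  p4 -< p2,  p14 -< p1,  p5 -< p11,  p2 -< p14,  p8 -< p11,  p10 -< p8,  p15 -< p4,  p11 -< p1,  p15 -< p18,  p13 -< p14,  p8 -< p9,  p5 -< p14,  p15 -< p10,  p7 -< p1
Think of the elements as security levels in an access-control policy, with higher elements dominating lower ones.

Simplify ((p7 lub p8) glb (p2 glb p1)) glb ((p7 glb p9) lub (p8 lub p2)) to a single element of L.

p18

p7 ∨ p8 = p7
p2 ∧ p1 = p2
p7 ∧ p2 = p18
p7 ∧ p9 = p9
p8 ∨ p2 = p1
p9 ∨ p1 = p1
p18 ∧ p1 = p18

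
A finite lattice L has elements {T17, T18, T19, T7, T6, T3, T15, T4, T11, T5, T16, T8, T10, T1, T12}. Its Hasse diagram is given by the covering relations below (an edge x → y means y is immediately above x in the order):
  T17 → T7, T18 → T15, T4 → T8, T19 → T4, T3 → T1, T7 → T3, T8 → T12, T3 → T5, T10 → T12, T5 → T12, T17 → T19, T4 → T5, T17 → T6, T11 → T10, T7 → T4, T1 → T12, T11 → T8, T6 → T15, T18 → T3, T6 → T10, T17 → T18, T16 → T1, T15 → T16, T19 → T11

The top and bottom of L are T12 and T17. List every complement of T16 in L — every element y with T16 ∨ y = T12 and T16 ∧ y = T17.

T11, T19, T4, T8

Need y with T16 ∨ y = T12 and T16 ∧ y = T17.
Checking each element gives: T11, T19, T4, T8.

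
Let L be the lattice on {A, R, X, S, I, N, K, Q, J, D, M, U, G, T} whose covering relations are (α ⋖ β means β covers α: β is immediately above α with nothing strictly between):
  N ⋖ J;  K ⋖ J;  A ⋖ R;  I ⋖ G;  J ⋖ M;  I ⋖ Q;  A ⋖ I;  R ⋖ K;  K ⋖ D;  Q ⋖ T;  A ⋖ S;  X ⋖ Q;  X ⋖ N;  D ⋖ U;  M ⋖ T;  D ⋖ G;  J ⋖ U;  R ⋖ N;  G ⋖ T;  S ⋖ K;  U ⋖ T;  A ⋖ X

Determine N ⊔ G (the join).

T

Common upper bounds of {N, G}: T.
The least among these is T.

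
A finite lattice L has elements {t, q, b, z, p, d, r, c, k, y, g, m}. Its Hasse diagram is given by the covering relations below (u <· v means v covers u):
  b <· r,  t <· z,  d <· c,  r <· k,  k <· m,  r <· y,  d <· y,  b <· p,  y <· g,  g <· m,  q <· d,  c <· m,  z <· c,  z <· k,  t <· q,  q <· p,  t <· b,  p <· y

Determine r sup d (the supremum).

Common upper bounds of {r, d}: g, m, y.
The least among these is y.

y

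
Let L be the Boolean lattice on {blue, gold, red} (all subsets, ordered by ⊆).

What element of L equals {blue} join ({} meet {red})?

{} ∧ {red} = {}
{blue} ∨ {} = {blue}

{blue}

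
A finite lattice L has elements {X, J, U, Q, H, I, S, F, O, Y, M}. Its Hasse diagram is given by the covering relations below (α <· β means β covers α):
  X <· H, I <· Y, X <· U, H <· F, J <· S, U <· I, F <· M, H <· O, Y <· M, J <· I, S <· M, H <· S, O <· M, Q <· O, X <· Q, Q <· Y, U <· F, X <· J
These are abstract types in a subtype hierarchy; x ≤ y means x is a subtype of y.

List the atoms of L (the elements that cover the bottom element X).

H, J, Q, U

The atoms are exactly the elements that cover X: H, J, Q, U.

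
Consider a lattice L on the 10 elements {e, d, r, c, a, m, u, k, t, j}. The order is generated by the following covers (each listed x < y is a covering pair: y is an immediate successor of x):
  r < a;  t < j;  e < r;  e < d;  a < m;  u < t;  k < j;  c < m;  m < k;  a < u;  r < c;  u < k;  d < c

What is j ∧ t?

Common lower bounds of {j, t}: a, e, r, t, u.
The greatest among these is t.

t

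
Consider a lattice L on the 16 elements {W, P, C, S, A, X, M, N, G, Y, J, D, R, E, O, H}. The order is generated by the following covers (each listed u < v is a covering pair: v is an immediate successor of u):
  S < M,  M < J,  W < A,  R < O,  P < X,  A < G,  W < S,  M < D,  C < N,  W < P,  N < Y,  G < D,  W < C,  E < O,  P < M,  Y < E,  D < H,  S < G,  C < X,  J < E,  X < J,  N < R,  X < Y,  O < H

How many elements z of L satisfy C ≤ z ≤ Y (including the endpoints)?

The interval [C, Y] = {C, N, X, Y}, which has 4 elements.

4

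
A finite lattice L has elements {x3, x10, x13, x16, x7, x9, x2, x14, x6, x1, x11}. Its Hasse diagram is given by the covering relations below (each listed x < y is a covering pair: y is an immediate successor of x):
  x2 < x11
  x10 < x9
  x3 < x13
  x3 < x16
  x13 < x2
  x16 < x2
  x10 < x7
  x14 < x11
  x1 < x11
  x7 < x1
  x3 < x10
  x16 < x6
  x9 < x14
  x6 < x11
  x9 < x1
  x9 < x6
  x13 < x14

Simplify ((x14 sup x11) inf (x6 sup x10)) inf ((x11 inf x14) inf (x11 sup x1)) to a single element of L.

x9

x14 ∨ x11 = x11
x6 ∨ x10 = x6
x11 ∧ x6 = x6
x11 ∧ x14 = x14
x11 ∨ x1 = x11
x14 ∧ x11 = x14
x6 ∧ x14 = x9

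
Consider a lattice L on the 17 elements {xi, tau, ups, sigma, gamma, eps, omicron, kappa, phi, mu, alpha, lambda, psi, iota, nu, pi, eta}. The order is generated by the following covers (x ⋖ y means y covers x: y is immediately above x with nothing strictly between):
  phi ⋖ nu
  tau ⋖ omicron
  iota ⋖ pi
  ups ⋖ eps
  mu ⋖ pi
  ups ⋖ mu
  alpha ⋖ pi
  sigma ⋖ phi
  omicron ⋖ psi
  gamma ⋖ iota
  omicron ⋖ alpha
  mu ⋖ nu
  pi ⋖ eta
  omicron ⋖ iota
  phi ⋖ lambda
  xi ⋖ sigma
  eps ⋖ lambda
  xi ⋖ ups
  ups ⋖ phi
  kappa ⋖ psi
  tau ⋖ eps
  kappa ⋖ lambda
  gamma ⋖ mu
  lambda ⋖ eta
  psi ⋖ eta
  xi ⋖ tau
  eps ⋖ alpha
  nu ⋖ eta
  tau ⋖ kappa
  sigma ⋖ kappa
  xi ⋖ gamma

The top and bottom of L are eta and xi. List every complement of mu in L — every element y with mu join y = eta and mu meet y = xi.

Need y with mu ∨ y = eta and mu ∧ y = xi.
Checking each element gives: kappa, psi.

kappa, psi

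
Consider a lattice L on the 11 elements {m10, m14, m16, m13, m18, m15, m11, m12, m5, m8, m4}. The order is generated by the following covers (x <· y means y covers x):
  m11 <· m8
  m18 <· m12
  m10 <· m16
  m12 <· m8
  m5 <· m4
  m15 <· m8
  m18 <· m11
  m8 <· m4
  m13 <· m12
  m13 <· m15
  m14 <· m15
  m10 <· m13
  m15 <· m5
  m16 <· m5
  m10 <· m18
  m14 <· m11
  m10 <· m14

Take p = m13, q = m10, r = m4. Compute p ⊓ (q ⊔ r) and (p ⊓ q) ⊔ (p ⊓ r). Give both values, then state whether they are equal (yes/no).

m13; m13; yes

q ⊔ r = m4, so p ⊓ (q ⊔ r) = m13 ⊓ m4 = m13.
p ⊓ q = m10 and p ⊓ r = m13, so (p ⊓ q) ⊔ (p ⊓ r) = m10 ⊔ m13 = m13.
Equal: yes.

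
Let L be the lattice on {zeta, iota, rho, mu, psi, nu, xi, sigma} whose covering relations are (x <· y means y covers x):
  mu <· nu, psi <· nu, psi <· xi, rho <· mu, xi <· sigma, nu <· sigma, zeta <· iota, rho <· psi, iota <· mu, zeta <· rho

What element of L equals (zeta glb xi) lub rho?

zeta ∧ xi = zeta
zeta ∨ rho = rho

rho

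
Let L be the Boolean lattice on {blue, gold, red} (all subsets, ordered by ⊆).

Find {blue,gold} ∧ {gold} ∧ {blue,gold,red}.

{gold}

Under ⊆, meet is intersection: {blue,gold} ∩ {gold} ∩ {blue,gold,red} = {gold}.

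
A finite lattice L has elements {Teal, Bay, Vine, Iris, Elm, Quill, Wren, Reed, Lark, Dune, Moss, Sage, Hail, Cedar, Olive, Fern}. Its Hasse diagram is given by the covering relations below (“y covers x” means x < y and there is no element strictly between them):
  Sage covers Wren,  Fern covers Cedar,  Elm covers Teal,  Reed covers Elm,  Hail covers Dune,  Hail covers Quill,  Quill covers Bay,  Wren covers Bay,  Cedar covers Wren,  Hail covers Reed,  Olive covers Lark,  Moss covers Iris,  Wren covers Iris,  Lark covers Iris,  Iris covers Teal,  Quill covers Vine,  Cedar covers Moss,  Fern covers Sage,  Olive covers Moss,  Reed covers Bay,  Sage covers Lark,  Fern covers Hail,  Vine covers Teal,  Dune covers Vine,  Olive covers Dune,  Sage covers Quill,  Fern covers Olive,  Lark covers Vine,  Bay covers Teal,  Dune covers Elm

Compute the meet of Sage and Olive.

Lark

Common lower bounds of {Sage, Olive}: Iris, Lark, Teal, Vine.
The greatest among these is Lark.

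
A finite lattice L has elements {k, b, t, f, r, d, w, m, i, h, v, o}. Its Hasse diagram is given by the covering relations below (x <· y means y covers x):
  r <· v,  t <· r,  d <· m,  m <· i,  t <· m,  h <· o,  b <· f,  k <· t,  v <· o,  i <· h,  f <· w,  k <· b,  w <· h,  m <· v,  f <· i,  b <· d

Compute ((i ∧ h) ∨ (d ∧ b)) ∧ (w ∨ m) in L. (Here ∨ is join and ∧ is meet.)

i ∧ h = i
d ∧ b = b
i ∨ b = i
w ∨ m = h
i ∧ h = i

i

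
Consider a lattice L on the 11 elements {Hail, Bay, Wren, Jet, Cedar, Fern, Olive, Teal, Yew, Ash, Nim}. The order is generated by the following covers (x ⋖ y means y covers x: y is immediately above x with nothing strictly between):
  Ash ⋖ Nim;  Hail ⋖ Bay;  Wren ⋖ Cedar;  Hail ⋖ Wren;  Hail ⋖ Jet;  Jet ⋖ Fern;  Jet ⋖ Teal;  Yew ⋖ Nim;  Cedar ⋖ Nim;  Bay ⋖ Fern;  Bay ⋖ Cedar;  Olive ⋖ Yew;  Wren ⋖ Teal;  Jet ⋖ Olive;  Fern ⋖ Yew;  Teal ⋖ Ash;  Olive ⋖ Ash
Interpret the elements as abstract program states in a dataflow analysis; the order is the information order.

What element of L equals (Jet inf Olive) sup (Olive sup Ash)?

Jet ∧ Olive = Jet
Olive ∨ Ash = Ash
Jet ∨ Ash = Ash

Ash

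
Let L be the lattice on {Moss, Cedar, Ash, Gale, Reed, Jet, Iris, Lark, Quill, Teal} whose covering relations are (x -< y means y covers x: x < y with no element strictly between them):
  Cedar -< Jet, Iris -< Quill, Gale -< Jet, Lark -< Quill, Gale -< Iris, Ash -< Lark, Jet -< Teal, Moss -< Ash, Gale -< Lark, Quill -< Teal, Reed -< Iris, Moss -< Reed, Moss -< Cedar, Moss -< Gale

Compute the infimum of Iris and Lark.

Gale

Common lower bounds of {Iris, Lark}: Gale, Moss.
The greatest among these is Gale.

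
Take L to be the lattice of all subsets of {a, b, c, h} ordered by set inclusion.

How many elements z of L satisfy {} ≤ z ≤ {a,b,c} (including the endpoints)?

The interval [{}, {a,b,c}] = {{a,b,c}, {a,b}, {a,c}, {a}, {b,c}, {b}, {c}, {}}, which has 8 elements.

8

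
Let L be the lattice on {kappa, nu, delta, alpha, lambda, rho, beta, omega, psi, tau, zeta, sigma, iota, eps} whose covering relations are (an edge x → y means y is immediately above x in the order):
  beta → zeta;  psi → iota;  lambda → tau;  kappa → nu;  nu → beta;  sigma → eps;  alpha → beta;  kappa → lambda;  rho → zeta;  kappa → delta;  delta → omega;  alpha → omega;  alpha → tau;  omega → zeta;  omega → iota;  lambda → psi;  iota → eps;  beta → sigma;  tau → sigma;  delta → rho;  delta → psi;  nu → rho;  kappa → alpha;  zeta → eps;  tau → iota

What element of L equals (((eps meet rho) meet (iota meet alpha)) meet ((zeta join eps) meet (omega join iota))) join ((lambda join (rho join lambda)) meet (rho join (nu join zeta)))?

zeta

eps ∧ rho = rho
iota ∧ alpha = alpha
rho ∧ alpha = kappa
zeta ∨ eps = eps
omega ∨ iota = iota
eps ∧ iota = iota
kappa ∧ iota = kappa
rho ∨ lambda = eps
lambda ∨ eps = eps
nu ∨ zeta = zeta
rho ∨ zeta = zeta
eps ∧ zeta = zeta
kappa ∨ zeta = zeta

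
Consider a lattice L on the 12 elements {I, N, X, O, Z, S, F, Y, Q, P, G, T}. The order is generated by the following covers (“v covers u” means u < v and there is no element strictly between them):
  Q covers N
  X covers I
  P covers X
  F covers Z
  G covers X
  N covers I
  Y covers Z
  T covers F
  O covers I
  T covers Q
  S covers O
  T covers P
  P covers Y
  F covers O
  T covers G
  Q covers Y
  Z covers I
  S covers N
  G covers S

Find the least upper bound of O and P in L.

Common upper bounds of {O, P}: T.
The least among these is T.

T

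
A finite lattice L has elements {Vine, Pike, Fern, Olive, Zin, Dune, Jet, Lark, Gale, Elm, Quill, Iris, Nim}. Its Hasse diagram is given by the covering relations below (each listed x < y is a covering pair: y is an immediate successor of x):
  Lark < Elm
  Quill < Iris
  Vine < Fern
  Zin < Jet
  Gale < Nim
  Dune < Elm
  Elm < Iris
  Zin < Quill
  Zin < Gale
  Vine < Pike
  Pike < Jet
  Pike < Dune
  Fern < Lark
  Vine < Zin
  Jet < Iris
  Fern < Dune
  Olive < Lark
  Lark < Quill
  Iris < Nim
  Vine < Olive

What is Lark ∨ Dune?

Common upper bounds of {Lark, Dune}: Elm, Iris, Nim.
The least among these is Elm.

Elm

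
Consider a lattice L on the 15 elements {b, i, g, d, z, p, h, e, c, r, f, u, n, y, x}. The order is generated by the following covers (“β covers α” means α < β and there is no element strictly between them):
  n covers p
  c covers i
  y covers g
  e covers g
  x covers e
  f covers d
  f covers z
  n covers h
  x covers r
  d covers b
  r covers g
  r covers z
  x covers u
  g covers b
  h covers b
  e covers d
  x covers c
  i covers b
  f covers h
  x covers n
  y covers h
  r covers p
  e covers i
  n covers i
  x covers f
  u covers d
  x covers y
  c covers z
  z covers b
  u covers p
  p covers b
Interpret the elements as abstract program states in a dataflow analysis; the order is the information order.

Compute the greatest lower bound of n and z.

b

Common lower bounds of {n, z}: b.
The greatest among these is b.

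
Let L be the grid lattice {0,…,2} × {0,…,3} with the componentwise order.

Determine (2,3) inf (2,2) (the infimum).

(2,2)

Common lower bounds of {(2,3), (2,2)}: (0,0), (0,1), (0,2), (1,0), (1,1), (1,2), (2,0), (2,1), (2,2).
The greatest among these is (2,2).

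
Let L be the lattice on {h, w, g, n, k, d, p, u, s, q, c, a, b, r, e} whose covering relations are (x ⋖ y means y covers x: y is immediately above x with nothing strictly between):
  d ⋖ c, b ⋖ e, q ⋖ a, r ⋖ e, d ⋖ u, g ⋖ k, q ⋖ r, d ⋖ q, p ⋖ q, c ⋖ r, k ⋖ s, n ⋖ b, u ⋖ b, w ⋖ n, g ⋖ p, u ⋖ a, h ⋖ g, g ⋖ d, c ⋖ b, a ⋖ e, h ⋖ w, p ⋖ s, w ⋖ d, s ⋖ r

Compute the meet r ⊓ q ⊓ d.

Common lower bounds of {r, q, d}: d, g, h, w.
The greatest among these is d.

d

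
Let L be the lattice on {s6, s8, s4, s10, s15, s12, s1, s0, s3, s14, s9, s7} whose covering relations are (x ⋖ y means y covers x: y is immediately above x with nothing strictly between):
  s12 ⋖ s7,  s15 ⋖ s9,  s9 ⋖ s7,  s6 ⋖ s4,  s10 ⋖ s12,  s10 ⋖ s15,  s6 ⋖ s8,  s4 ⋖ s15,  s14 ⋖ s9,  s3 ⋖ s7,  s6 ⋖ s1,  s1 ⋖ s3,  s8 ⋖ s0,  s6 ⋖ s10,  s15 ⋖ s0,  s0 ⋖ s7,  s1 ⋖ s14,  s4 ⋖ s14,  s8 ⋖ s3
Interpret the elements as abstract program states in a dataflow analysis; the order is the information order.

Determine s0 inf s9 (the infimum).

Common lower bounds of {s0, s9}: s10, s15, s4, s6.
The greatest among these is s15.

s15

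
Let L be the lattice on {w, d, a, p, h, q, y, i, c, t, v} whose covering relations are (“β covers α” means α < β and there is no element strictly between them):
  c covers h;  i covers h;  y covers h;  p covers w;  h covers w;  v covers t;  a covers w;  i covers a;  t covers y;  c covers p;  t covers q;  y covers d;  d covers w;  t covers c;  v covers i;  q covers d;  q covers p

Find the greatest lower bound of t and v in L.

Common lower bounds of {t, v}: c, d, h, p, q, t, w, y.
The greatest among these is t.

t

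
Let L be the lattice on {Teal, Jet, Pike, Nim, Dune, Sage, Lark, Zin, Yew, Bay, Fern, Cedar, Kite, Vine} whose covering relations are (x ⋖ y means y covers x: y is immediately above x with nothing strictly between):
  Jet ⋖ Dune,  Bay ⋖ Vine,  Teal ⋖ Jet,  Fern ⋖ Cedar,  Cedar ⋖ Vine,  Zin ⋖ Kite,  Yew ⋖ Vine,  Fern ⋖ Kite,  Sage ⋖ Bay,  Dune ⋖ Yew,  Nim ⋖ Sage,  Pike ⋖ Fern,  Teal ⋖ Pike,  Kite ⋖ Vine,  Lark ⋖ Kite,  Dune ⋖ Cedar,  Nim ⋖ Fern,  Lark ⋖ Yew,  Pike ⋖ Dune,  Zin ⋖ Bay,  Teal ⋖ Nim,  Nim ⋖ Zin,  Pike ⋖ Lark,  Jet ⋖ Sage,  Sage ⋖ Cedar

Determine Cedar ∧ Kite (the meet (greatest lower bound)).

Fern

Common lower bounds of {Cedar, Kite}: Fern, Nim, Pike, Teal.
The greatest among these is Fern.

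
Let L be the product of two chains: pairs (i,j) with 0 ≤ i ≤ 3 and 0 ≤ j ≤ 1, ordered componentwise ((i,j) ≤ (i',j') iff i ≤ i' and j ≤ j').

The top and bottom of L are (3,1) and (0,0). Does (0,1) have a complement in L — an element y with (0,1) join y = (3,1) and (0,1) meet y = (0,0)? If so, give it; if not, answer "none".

Need y with (0,1) ∨ y = (3,1) and (0,1) ∧ y = (0,0).
Checking each element gives: (3,0).

(3,0)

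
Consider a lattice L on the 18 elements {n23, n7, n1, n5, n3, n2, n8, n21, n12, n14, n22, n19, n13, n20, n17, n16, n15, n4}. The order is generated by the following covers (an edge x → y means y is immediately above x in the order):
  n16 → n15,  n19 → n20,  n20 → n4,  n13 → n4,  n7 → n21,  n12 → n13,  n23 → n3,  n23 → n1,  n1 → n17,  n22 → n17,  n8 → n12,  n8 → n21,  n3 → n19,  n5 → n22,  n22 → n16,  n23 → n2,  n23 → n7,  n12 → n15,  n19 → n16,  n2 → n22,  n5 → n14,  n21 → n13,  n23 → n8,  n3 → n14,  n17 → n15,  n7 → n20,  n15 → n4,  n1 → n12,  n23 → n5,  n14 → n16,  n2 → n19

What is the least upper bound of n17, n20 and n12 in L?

n4

Common upper bounds of {n17, n20, n12}: n4.
The least among these is n4.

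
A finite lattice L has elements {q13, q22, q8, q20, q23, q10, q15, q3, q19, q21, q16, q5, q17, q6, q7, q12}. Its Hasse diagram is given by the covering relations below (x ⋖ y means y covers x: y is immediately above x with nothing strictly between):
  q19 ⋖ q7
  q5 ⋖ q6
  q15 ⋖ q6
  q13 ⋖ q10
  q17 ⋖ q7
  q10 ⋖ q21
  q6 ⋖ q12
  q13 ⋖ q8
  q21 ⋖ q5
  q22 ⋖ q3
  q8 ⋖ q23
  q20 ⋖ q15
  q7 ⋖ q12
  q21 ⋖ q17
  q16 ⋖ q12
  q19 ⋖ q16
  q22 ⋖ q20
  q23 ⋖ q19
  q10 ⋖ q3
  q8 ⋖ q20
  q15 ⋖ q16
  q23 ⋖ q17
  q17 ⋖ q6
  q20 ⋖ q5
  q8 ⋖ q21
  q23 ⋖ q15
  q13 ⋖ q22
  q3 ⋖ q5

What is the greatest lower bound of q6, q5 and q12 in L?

q5

Common lower bounds of {q6, q5, q12}: q10, q13, q20, q21, q22, q3, q5, q8.
The greatest among these is q5.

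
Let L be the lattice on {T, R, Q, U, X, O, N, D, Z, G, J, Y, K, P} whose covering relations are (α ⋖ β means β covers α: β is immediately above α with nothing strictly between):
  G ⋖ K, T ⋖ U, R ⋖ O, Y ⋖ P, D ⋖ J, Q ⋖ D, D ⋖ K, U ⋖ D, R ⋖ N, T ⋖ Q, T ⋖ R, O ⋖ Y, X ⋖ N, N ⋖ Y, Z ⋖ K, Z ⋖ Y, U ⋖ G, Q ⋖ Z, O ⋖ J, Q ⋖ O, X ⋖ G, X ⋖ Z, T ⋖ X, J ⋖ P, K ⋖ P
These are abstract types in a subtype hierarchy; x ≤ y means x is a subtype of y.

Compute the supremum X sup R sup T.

Common upper bounds of {X, R, T}: N, P, Y.
The least among these is N.

N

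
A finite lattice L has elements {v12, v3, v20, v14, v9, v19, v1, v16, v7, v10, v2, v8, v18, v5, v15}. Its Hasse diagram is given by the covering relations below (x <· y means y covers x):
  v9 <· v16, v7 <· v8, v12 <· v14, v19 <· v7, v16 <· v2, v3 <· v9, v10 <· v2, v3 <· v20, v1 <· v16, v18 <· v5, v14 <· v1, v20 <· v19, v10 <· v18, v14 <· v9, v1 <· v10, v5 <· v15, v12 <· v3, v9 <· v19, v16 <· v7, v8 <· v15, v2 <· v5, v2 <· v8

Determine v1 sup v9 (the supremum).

v16

Common upper bounds of {v1, v9}: v15, v16, v2, v5, v7, v8.
The least among these is v16.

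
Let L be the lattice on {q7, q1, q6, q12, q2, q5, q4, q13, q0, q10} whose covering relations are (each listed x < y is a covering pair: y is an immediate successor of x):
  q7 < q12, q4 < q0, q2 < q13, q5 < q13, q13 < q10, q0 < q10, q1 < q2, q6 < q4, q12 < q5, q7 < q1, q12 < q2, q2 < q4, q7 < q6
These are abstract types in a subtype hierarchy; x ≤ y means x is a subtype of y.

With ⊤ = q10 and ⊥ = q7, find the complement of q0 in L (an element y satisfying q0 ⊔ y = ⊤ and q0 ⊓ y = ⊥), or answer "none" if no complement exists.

none

For every candidate y, either q0 ∨ y ≠ q10 or q0 ∧ y ≠ q7; no complement exists.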